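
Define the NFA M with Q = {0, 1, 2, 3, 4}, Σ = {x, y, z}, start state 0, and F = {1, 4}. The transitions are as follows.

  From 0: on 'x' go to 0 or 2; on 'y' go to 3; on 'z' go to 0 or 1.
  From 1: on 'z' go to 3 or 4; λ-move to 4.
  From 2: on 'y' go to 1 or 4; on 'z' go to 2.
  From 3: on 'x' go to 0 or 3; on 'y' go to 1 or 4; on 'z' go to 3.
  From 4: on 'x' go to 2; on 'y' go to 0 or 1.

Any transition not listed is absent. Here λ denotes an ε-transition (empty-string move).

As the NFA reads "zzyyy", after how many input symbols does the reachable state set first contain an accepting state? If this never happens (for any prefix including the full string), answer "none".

Start in {0}.
Read 'z': 0→{0, 1}; union {0, 1}; ε-closure = {0, 1, 4}.
None of the earlier sets intersect F, but {0, 1, 4} does.

1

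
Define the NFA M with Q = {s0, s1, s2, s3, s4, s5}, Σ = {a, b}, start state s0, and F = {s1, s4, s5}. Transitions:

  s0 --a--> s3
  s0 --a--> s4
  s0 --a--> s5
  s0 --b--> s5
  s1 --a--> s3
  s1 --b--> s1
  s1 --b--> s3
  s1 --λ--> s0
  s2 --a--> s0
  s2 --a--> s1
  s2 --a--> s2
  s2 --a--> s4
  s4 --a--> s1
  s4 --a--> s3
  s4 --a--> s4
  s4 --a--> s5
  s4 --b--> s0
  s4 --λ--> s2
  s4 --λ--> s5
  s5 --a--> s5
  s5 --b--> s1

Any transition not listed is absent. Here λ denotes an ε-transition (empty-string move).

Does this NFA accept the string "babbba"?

Start in {s0}.
Read 'b': s0→{s5}; now {s5}.
Read 'a': s5→{s5}; now {s5}.
Read 'b': s5→{s1}; union {s1}; ε-closure = {s0, s1}.
Read 'b': s0→{s5}, s1→{s1, s3}; union {s1, s3, s5}; ε-closure = {s0, s1, s3, s5}.
Read 'b': s0→{s5}, s1→{s1, s3}, s3→∅, s5→{s1}; union {s1, s3, s5}; ε-closure = {s0, s1, s3, s5}.
Read 'a': s0→{s3, s4, s5}, s1→{s3}, s3→∅, s5→{s5}; union {s3, s4, s5}; ε-closure = {s2, s3, s4, s5}.
The final set {s2, s3, s4, s5} contains the accepting states s4, s5.

Yes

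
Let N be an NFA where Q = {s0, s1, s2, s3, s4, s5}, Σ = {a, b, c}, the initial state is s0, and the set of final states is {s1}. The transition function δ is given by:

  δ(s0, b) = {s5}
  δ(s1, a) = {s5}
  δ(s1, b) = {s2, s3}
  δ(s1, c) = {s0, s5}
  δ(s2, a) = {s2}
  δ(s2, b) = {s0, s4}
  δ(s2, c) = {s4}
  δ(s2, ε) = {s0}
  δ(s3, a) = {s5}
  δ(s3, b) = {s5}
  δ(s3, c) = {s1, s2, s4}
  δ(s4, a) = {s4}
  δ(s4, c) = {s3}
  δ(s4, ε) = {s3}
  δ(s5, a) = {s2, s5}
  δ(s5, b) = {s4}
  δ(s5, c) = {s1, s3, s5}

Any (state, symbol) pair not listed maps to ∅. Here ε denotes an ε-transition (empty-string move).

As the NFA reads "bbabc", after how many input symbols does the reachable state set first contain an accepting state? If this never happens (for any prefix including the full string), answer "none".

Start in {s0}.
Read 'b': s0→{s5}; now {s5}.
Read 'b': s5→{s4}; union {s4}; ε-closure = {s3, s4}.
Read 'a': s3→{s5}, s4→{s4}; union {s4, s5}; ε-closure = {s3, s4, s5}.
Read 'b': s3→{s5}, s4→∅, s5→{s4}; union {s4, s5}; ε-closure = {s3, s4, s5}.
Read 'c': s3→{s1, s2, s4}, s4→{s3}, s5→{s1, s3, s5}; union {s1, s2, s3, s4, s5}; ε-closure = {s0, s1, s2, s3, s4, s5}.
None of the earlier sets intersect F, but {s0, s1, s2, s3, s4, s5} does.

5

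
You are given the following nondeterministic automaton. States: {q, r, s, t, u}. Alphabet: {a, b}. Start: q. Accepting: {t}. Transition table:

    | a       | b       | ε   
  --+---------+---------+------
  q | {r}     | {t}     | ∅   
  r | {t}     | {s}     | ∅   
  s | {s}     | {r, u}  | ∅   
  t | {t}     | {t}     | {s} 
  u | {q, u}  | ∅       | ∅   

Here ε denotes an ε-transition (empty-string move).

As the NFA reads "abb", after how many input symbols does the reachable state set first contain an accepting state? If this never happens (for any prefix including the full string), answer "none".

Start in {q}.
Read 'a': q→{r}; now {r}.
Read 'b': r→{s}; now {s}.
Read 'b': s→{r, u}; now {r, u}.
No reachable set along the way intersects F.

none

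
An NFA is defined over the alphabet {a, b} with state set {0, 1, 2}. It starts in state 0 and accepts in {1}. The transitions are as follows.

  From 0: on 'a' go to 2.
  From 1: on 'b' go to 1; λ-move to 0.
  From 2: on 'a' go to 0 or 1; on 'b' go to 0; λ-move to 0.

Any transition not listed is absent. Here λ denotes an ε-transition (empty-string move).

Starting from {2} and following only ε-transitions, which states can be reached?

Begin with {2}.
ε-move 2 → 0; add 0.

{0, 2}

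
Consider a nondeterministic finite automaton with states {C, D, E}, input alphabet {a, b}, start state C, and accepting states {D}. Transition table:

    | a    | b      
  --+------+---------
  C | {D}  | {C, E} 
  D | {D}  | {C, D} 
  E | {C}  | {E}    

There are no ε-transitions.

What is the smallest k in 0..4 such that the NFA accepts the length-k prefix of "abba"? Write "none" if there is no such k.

1

Start in {C}.
Read 'a': {C} → {D}.
None of the earlier sets intersect F, but {D} does.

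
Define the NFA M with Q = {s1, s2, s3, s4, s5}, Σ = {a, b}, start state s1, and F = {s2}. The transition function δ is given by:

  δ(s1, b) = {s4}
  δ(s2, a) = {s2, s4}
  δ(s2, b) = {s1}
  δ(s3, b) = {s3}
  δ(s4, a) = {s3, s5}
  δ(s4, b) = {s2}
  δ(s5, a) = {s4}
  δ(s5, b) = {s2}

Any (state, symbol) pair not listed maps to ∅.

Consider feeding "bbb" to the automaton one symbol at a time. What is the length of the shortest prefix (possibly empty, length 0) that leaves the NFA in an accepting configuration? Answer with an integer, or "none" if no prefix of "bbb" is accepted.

2

Start in {s1}.
Read 'b': {s1} → {s4}.
Read 'b': {s4} → {s2}.
None of the earlier sets intersect F, but {s2} does.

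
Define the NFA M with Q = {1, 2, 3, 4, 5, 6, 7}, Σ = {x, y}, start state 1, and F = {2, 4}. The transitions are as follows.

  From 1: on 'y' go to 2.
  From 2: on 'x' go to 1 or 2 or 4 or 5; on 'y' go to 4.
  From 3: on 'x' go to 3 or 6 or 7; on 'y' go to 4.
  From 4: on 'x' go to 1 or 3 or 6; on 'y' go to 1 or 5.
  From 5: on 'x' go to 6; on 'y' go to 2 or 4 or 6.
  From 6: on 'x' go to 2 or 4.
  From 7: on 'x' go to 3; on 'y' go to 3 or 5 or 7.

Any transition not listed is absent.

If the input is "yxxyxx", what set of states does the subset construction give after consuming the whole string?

Start in {1}.
Read 'y': 1→{2}; now {2}.
Read 'x': 2→{1, 2, 4, 5}; now {1, 2, 4, 5}.
Read 'x': 1→∅, 2→{1, 2, 4, 5}, 4→{1, 3, 6}, 5→{6}; now {1, 2, 3, 4, 5, 6}.
Read 'y': 1→{2}, 2→{4}, 3→{4}, 4→{1, 5}, 5→{2, 4, 6}, 6→∅; now {1, 2, 4, 5, 6}.
Read 'x': 1→∅, 2→{1, 2, 4, 5}, 4→{1, 3, 6}, 5→{6}, 6→{2, 4}; now {1, 2, 3, 4, 5, 6}.
Read 'x': 1→∅, 2→{1, 2, 4, 5}, 3→{3, 6, 7}, 4→{1, 3, 6}, 5→{6}, 6→{2, 4}; now {1, 2, 3, 4, 5, 6, 7}.

{1, 2, 3, 4, 5, 6, 7}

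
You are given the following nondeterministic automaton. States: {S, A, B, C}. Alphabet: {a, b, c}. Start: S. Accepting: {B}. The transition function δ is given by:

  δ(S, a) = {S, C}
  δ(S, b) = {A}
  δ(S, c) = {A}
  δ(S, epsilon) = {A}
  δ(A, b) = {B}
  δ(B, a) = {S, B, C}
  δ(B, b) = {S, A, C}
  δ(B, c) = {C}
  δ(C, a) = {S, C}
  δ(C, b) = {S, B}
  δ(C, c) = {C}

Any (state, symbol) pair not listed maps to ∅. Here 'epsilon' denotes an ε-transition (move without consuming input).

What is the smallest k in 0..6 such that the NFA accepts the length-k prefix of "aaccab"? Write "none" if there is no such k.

6

Start: ε-closure({S}) = {S, A}.
Read 'a': S→{S, C}, A→∅; union {S, C}; ε-closure = {S, A, C}.
Read 'a': S→{S, C}, A→∅, C→{S, C}; union {S, C}; ε-closure = {S, A, C}.
Read 'c': S→{A}, A→∅, C→{C}; now {A, C}.
Read 'c': A→∅, C→{C}; now {C}.
Read 'a': C→{S, C}; union {S, C}; ε-closure = {S, A, C}.
Read 'b': S→{A}, A→{B}, C→{S, B}; now {S, A, B}.
None of the earlier sets intersect F, but {S, A, B} does.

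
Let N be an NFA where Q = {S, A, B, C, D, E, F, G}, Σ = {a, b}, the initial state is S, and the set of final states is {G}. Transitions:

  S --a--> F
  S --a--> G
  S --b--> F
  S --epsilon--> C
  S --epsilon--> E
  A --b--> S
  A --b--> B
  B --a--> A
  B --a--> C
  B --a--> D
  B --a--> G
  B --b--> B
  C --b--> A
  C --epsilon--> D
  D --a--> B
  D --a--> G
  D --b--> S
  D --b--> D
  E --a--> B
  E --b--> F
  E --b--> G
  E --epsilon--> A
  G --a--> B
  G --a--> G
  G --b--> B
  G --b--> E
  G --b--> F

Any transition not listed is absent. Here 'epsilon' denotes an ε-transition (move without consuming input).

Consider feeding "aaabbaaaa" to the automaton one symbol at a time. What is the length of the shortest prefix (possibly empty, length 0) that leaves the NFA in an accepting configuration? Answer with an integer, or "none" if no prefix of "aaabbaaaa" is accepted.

1

Start: ε-closure({S}) = {S, A, C, D, E}.
Read 'a': {S, A, C, D, E} → {B, F, G}.
None of the earlier sets intersect F, but {B, F, G} does.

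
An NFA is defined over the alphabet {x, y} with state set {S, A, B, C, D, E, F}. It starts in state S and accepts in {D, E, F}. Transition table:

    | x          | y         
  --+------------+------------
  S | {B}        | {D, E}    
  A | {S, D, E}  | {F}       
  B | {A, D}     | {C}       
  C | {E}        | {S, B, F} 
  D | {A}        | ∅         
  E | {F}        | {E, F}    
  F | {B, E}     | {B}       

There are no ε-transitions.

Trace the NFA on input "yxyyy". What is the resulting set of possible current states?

{S, B, C, F}

Start in {S}.
Read 'y': S→{D, E}; now {D, E}.
Read 'x': D→{A}, E→{F}; now {A, F}.
Read 'y': A→{F}, F→{B}; now {B, F}.
Read 'y': B→{C}, F→{B}; now {B, C}.
Read 'y': B→{C}, C→{S, B, F}; now {S, B, C, F}.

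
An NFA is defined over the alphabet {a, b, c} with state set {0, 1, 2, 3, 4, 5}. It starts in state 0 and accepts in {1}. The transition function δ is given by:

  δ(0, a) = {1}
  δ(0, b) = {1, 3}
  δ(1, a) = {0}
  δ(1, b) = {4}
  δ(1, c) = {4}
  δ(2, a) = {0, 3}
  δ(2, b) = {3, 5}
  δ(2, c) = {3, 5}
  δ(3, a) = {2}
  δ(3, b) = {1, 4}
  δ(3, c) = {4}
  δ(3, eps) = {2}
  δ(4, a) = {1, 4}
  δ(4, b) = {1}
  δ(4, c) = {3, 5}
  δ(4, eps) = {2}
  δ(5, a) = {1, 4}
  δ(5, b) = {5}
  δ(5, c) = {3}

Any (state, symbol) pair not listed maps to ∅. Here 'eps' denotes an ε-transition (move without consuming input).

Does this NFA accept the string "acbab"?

Yes

Start in {0}.
Read 'a': {0} → {1}.
Read 'c': {1} → {2, 4}.
Read 'b': {2, 4} → {1, 2, 3, 5}.
Read 'a': {1, 2, 3, 5} → {0, 1, 2, 3, 4}.
Read 'b': {0, 1, 2, 3, 4} → {1, 2, 3, 4, 5}.
The final set {1, 2, 3, 4, 5} contains the accepting state 1.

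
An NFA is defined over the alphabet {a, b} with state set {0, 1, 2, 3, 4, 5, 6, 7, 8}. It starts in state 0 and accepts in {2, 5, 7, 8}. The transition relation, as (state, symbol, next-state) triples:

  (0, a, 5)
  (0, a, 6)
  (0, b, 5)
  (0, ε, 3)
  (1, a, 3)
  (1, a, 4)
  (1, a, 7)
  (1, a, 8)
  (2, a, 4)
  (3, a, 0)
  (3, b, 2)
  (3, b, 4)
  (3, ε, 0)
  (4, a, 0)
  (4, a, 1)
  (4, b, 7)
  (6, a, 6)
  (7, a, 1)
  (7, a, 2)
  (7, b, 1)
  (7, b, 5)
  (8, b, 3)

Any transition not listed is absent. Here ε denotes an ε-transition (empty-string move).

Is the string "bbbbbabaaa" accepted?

No

Start: ε-closure({0}) = {0, 3}.
Read 'b': 0→{5}, 3→{2, 4}; now {2, 4, 5}.
Read 'b': 2→∅, 4→{7}, 5→∅; now {7}.
Read 'b': 7→{1, 5}; now {1, 5}.
Read 'b': 1→∅, 5→∅; now ∅.
The set is empty and remains empty for the remaining 6 symbols.
The final set ∅ contains no accepting state.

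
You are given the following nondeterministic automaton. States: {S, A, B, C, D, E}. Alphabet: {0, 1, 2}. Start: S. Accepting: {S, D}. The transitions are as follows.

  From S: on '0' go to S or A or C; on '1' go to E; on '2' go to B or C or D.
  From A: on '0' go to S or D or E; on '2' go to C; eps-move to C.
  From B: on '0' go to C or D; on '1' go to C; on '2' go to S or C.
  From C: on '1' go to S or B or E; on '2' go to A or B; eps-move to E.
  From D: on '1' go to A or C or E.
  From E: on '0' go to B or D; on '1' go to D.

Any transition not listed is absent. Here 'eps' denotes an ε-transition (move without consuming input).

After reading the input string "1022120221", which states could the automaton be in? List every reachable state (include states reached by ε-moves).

Start in {S}.
Read '1': S→{E}; now {E}.
Read '0': E→{B, D}; now {B, D}.
Read '2': B→{S, C}, D→∅; union {S, C}; ε-closure = {S, C, E}.
Read '2': S→{B, C, D}, C→{A, B}, E→∅; union {A, B, C, D}; ε-closure = {A, B, C, D, E}.
Read '1': A→∅, B→{C}, C→{S, B, E}, D→{A, C, E}, E→{D}; now {S, A, B, C, D, E}.
Read '2': S→{B, C, D}, A→{C}, B→{S, C}, C→{A, B}, D→∅, E→∅; union {S, A, B, C, D}; ε-closure = {S, A, B, C, D, E}.
Read '0': S→{S, A, C}, A→{S, D, E}, B→{C, D}, C→∅, D→∅, E→{B, D}; now {S, A, B, C, D, E}.
Read '2': S→{B, C, D}, A→{C}, B→{S, C}, C→{A, B}, D→∅, E→∅; union {S, A, B, C, D}; ε-closure = {S, A, B, C, D, E}.
Read '2': S→{B, C, D}, A→{C}, B→{S, C}, C→{A, B}, D→∅, E→∅; union {S, A, B, C, D}; ε-closure = {S, A, B, C, D, E}.
Read '1': S→{E}, A→∅, B→{C}, C→{S, B, E}, D→{A, C, E}, E→{D}; now {S, A, B, C, D, E}.

{S, A, B, C, D, E}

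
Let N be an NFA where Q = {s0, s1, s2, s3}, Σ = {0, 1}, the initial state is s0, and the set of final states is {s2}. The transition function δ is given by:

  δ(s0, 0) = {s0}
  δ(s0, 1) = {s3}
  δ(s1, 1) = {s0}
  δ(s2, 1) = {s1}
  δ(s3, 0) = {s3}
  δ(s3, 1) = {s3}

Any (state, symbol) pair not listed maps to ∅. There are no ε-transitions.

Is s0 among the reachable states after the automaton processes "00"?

Yes

Start in {s0}.
Read '0': {s0} → {s0}.
Read '0': {s0} → {s0}.
State s0 is in {s0}.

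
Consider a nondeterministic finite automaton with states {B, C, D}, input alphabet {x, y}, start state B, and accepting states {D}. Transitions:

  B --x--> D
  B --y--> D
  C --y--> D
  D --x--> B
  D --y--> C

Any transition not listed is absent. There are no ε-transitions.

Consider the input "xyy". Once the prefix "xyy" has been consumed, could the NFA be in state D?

Yes

Start in {B}.
Read 'x': B→{D}; now {D}.
Read 'y': D→{C}; now {C}.
Read 'y': C→{D}; now {D}.
State D is in {D}.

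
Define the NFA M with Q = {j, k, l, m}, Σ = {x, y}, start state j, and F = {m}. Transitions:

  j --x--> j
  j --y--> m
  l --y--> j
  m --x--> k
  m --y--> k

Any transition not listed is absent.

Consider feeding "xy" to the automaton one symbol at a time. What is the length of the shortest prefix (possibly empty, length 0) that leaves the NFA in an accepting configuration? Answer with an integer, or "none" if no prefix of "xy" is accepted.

2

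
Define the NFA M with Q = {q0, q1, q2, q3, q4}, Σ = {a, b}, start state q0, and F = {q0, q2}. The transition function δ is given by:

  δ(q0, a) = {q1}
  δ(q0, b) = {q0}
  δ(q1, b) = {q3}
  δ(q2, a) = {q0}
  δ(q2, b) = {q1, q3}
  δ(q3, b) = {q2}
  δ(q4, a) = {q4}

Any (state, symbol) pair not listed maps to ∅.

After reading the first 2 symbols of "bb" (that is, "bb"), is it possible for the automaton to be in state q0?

Yes

Start in {q0}.
Read 'b': q0→{q0}; now {q0}.
Read 'b': q0→{q0}; now {q0}.
State q0 is in {q0}.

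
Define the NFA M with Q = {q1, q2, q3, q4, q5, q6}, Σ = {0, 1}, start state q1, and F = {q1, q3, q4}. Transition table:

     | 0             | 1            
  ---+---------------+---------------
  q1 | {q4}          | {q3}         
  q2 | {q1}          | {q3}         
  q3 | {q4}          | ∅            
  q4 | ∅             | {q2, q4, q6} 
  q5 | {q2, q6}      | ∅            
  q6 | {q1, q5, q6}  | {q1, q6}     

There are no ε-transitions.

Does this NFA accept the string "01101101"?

Start in {q1}.
Read '0': q1→{q4}; now {q4}.
Read '1': q4→{q2, q4, q6}; now {q2, q4, q6}.
Read '1': q2→{q3}, q4→{q2, q4, q6}, q6→{q1, q6}; now {q1, q2, q3, q4, q6}.
Read '0': q1→{q4}, q2→{q1}, q3→{q4}, q4→∅, q6→{q1, q5, q6}; now {q1, q4, q5, q6}.
Read '1': q1→{q3}, q4→{q2, q4, q6}, q5→∅, q6→{q1, q6}; now {q1, q2, q3, q4, q6}.
Read '1': q1→{q3}, q2→{q3}, q3→∅, q4→{q2, q4, q6}, q6→{q1, q6}; now {q1, q2, q3, q4, q6}.
Read '0': q1→{q4}, q2→{q1}, q3→{q4}, q4→∅, q6→{q1, q5, q6}; now {q1, q4, q5, q6}.
Read '1': q1→{q3}, q4→{q2, q4, q6}, q5→∅, q6→{q1, q6}; now {q1, q2, q3, q4, q6}.
The final set {q1, q2, q3, q4, q6} contains the accepting states q1, q3, q4.

Yes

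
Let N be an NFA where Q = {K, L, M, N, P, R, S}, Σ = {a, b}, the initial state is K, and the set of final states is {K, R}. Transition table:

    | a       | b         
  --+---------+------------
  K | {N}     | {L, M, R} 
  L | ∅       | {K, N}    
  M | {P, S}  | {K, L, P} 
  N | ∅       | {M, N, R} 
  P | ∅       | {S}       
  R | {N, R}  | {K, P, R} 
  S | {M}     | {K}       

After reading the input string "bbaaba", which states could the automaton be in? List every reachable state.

{N, P, R, S}

Start in {K}.
Read 'b': K→{L, M, R}; now {L, M, R}.
Read 'b': L→{K, N}, M→{K, L, P}, R→{K, P, R}; now {K, L, N, P, R}.
Read 'a': K→{N}, L→∅, N→∅, P→∅, R→{N, R}; now {N, R}.
Read 'a': N→∅, R→{N, R}; now {N, R}.
Read 'b': N→{M, N, R}, R→{K, P, R}; now {K, M, N, P, R}.
Read 'a': K→{N}, M→{P, S}, N→∅, P→∅, R→{N, R}; now {N, P, R, S}.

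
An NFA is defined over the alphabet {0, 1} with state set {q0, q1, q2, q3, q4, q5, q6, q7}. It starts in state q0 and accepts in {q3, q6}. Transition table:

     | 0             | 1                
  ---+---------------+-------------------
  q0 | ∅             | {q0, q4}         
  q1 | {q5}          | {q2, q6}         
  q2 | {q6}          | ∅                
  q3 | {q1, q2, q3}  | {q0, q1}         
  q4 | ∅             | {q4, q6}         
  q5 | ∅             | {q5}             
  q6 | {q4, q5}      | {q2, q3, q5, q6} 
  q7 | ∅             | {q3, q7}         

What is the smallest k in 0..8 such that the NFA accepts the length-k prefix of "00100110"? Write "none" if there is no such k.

none

Start in {q0}.
Read '0': {q0} → ∅.
The set is empty and remains empty for the remaining 7 symbols.
No reachable set along the way intersects F.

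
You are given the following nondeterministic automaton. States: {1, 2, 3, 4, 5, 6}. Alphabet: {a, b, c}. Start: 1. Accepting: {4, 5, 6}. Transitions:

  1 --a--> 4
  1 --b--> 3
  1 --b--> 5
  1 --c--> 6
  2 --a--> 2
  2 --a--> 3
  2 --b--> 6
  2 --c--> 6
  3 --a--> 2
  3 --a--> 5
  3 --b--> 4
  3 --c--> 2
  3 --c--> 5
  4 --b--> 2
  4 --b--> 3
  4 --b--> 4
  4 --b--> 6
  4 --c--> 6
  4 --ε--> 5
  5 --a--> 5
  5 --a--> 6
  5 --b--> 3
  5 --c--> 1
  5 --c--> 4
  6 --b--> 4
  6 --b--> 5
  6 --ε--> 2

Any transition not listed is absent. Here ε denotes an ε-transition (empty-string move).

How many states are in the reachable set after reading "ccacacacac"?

5

Start in {1}.
Read 'c': 1→{6}; union {6}; ε-closure = {2, 6}.
Read 'c': 2→{6}, 6→∅; union {6}; ε-closure = {2, 6}.
Read 'a': 2→{2, 3}, 6→∅; now {2, 3}.
Read 'c': 2→{6}, 3→{2, 5}; now {2, 5, 6}.
Read 'a': 2→{2, 3}, 5→{5, 6}, 6→∅; now {2, 3, 5, 6}.
Read 'c': 2→{6}, 3→{2, 5}, 5→{1, 4}, 6→∅; now {1, 2, 4, 5, 6}.
Read 'a': 1→{4}, 2→{2, 3}, 4→∅, 5→{5, 6}, 6→∅; now {2, 3, 4, 5, 6}.
Read 'c': 2→{6}, 3→{2, 5}, 4→{6}, 5→{1, 4}, 6→∅; now {1, 2, 4, 5, 6}.
Read 'a': 1→{4}, 2→{2, 3}, 4→∅, 5→{5, 6}, 6→∅; now {2, 3, 4, 5, 6}.
Read 'c': 2→{6}, 3→{2, 5}, 4→{6}, 5→{1, 4}, 6→∅; now {1, 2, 4, 5, 6}.
That set has 5 states.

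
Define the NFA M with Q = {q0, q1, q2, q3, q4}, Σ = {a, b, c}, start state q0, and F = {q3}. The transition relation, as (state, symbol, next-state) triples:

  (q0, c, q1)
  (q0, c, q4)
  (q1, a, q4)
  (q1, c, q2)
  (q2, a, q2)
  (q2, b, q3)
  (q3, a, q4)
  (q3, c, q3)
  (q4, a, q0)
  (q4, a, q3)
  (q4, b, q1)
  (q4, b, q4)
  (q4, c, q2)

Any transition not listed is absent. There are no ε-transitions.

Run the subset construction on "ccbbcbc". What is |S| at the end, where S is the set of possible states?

Start in {q0}.
Read 'c': {q0} → {q1, q4}.
Read 'c': {q1, q4} → {q2}.
Read 'b': {q2} → {q3}.
Read 'b': {q3} → ∅.
The set is empty and remains empty for the remaining 3 symbols.
That set has 0 states.

0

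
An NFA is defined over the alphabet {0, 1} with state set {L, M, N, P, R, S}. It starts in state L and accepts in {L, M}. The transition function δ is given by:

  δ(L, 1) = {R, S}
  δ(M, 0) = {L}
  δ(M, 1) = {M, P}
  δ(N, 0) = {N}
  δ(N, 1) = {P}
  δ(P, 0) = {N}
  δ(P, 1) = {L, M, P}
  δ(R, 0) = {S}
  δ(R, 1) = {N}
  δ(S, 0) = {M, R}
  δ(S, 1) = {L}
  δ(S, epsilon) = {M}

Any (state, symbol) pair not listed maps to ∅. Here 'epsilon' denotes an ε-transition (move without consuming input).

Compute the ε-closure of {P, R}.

{P, R}

Begin with {P, R}.
No ε-moves leave this set, so the closure equals the set itself.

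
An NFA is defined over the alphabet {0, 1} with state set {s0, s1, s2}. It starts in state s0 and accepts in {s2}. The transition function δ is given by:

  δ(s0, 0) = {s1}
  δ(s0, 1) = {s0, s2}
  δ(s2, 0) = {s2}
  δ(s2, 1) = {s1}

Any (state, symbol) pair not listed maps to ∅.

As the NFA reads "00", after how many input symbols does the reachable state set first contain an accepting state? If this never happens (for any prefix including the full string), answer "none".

none

Start in {s0}.
Read '0': {s0} → {s1}.
Read '0': {s1} → ∅.
No reachable set along the way intersects F.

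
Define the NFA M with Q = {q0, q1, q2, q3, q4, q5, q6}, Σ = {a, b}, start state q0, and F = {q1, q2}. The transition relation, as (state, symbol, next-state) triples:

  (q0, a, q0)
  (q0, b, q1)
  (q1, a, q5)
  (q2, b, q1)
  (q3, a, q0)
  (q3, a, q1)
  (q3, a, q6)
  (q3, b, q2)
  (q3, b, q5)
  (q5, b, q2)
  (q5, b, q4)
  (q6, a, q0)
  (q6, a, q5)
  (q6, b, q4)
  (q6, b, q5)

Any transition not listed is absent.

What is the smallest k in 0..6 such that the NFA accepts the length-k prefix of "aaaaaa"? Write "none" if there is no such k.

Start in {q0}.
Read 'a': q0→{q0}; now {q0}.
Read 'a': q0→{q0}; now {q0}.
Read 'a': q0→{q0}; now {q0}.
Read 'a': q0→{q0}; now {q0}.
Read 'a': q0→{q0}; now {q0}.
Read 'a': q0→{q0}; now {q0}.
No reachable set along the way intersects F.

none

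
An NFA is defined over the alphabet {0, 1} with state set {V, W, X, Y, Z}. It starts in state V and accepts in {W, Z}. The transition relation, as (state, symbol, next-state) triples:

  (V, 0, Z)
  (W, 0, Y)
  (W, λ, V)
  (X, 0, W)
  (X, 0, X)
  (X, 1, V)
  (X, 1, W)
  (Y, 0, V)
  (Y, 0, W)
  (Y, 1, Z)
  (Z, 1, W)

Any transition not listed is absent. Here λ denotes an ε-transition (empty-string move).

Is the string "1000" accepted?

No

Start in {V}.
Read '1': V→∅; now ∅.
The set is empty and remains empty for the remaining 3 symbols.
The final set ∅ contains no accepting state.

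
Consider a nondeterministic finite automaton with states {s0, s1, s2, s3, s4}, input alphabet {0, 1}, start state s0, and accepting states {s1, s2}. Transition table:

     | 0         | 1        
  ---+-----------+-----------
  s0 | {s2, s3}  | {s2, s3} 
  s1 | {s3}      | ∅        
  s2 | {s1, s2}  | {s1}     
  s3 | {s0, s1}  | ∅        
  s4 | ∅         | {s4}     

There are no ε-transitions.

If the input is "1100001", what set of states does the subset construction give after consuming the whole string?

{s1, s2, s3}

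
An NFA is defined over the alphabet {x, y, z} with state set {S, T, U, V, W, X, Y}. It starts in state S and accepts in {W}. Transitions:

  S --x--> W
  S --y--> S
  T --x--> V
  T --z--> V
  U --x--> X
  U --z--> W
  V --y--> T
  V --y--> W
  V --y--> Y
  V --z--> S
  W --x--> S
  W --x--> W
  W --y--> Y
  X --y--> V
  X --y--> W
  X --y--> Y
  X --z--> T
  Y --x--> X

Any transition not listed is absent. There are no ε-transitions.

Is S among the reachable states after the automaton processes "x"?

Start in {S}.
Read 'x': S→{W}; now {W}.
State S is not in {W}.

No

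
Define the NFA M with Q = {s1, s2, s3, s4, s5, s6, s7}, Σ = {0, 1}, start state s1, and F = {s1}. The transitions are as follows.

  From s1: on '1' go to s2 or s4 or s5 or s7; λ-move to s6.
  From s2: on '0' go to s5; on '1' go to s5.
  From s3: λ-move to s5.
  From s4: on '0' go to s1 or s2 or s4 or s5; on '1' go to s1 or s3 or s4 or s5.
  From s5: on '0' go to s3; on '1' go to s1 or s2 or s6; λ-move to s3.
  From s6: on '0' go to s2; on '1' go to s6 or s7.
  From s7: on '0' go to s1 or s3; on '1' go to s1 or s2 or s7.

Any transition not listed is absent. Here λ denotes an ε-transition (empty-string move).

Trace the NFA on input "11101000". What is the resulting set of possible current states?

Start: ε-closure({s1}) = {s1, s6}.
Read '1': s1→{s2, s4, s5, s7}, s6→{s6, s7}; union {s2, s4, s5, s6, s7}; ε-closure = {s2, s3, s4, s5, s6, s7}.
Read '1': s2→{s5}, s3→∅, s4→{s1, s3, s4, s5}, s5→{s1, s2, s6}, s6→{s6, s7}, s7→{s1, s2, s7}; now {s1, s2, s3, s4, s5, s6, s7}.
Read '1': s1→{s2, s4, s5, s7}, s2→{s5}, s3→∅, s4→{s1, s3, s4, s5}, s5→{s1, s2, s6}, s6→{s6, s7}, s7→{s1, s2, s7}; now {s1, s2, s3, s4, s5, s6, s7}.
Read '0': s1→∅, s2→{s5}, s3→∅, s4→{s1, s2, s4, s5}, s5→{s3}, s6→{s2}, s7→{s1, s3}; union {s1, s2, s3, s4, s5}; ε-closure = {s1, s2, s3, s4, s5, s6}.
Read '1': s1→{s2, s4, s5, s7}, s2→{s5}, s3→∅, s4→{s1, s3, s4, s5}, s5→{s1, s2, s6}, s6→{s6, s7}; now {s1, s2, s3, s4, s5, s6, s7}.
Read '0': s1→∅, s2→{s5}, s3→∅, s4→{s1, s2, s4, s5}, s5→{s3}, s6→{s2}, s7→{s1, s3}; union {s1, s2, s3, s4, s5}; ε-closure = {s1, s2, s3, s4, s5, s6}.
Read '0': s1→∅, s2→{s5}, s3→∅, s4→{s1, s2, s4, s5}, s5→{s3}, s6→{s2}; union {s1, s2, s3, s4, s5}; ε-closure = {s1, s2, s3, s4, s5, s6}.
Read '0': s1→∅, s2→{s5}, s3→∅, s4→{s1, s2, s4, s5}, s5→{s3}, s6→{s2}; union {s1, s2, s3, s4, s5}; ε-closure = {s1, s2, s3, s4, s5, s6}.

{s1, s2, s3, s4, s5, s6}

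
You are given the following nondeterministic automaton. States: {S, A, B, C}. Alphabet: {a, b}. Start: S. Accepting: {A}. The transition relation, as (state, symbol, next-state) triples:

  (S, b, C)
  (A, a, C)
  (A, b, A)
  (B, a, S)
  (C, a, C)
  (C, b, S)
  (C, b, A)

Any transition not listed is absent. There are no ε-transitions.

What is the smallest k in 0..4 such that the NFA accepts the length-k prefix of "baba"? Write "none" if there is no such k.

3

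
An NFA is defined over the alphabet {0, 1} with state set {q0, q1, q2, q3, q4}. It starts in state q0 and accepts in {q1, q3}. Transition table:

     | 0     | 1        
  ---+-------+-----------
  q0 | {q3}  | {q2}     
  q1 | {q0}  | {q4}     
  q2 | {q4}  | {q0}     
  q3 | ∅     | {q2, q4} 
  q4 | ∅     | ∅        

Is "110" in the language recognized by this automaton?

Start in {q0}.
Read '1': {q0} → {q2}.
Read '1': {q2} → {q0}.
Read '0': {q0} → {q3}.
The final set {q3} contains the accepting state q3.

Yes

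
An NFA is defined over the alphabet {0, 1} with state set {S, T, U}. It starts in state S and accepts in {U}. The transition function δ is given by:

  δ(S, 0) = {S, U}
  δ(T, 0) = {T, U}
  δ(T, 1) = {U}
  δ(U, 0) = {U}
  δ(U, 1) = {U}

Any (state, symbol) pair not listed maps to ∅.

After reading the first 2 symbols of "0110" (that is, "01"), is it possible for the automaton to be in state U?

Yes

Start in {S}.
Read '0': S→{S, U}; now {S, U}.
Read '1': S→∅, U→{U}; now {U}.
State U is in {U}.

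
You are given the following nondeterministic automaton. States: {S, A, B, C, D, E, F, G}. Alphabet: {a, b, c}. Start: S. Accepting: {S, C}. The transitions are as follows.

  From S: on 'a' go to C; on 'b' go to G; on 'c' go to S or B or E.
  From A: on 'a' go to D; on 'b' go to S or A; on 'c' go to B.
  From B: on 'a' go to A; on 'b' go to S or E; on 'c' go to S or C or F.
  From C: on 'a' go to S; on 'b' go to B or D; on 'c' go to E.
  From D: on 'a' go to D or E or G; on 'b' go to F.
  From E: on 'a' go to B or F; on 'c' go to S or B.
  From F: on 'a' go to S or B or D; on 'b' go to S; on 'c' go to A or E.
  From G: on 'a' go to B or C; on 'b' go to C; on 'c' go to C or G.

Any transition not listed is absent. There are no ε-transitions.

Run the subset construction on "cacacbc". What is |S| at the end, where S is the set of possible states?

6

Start in {S}.
Read 'c': {S} → {S, B, E}.
Read 'a': {S, B, E} → {A, B, C, F}.
Read 'c': {A, B, C, F} → {S, A, B, C, E, F}.
Read 'a': {S, A, B, C, E, F} → {S, A, B, C, D, F}.
Read 'c': {S, A, B, C, D, F} → {S, A, B, C, E, F}.
Read 'b': {S, A, B, C, E, F} → {S, A, B, D, E, G}.
Read 'c': {S, A, B, D, E, G} → {S, B, C, E, F, G}.
That set has 6 states.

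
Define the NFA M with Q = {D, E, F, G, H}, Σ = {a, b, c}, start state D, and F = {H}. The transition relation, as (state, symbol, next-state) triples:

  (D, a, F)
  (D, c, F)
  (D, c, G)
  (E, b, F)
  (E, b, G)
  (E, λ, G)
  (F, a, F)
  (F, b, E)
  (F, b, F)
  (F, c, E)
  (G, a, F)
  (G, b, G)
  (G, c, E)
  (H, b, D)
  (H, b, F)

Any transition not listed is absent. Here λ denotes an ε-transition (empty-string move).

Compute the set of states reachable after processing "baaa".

∅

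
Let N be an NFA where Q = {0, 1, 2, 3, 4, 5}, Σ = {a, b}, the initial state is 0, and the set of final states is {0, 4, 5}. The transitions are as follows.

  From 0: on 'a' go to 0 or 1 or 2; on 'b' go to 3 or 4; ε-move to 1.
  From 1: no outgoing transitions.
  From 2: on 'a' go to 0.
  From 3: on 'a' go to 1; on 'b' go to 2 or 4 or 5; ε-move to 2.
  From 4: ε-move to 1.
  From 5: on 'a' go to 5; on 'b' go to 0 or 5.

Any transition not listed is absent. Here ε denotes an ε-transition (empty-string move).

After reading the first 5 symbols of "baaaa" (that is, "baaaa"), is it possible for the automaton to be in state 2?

Start: ε-closure({0}) = {0, 1}.
Read 'b': 0→{3, 4}, 1→∅; union {3, 4}; ε-closure = {1, 2, 3, 4}.
Read 'a': 1→∅, 2→{0}, 3→{1}, 4→∅; now {0, 1}.
Read 'a': 0→{0, 1, 2}, 1→∅; now {0, 1, 2}.
Read 'a': 0→{0, 1, 2}, 1→∅, 2→{0}; now {0, 1, 2}.
Read 'a': 0→{0, 1, 2}, 1→∅, 2→{0}; now {0, 1, 2}.
State 2 is in {0, 1, 2}.

Yes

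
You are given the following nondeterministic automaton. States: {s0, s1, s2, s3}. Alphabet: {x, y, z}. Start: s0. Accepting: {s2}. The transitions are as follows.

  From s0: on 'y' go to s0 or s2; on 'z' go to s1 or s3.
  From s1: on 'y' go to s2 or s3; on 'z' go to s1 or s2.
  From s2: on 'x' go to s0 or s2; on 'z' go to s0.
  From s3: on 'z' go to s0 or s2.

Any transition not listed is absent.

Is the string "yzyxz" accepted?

No

Start in {s0}.
Read 'y': s0→{s0, s2}; now {s0, s2}.
Read 'z': s0→{s1, s3}, s2→{s0}; now {s0, s1, s3}.
Read 'y': s0→{s0, s2}, s1→{s2, s3}, s3→∅; now {s0, s2, s3}.
Read 'x': s0→∅, s2→{s0, s2}, s3→∅; now {s0, s2}.
Read 'z': s0→{s1, s3}, s2→{s0}; now {s0, s1, s3}.
The final set {s0, s1, s3} contains no accepting state.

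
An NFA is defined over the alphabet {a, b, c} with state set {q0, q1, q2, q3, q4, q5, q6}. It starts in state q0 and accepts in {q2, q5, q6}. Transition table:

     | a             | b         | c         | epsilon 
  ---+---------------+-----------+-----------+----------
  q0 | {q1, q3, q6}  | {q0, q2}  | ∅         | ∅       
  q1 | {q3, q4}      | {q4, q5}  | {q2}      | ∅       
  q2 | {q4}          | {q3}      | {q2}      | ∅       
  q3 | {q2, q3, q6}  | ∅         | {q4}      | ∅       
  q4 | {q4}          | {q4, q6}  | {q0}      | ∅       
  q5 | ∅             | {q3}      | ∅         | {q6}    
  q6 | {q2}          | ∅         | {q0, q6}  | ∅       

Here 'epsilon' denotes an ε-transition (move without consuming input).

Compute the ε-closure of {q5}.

{q5, q6}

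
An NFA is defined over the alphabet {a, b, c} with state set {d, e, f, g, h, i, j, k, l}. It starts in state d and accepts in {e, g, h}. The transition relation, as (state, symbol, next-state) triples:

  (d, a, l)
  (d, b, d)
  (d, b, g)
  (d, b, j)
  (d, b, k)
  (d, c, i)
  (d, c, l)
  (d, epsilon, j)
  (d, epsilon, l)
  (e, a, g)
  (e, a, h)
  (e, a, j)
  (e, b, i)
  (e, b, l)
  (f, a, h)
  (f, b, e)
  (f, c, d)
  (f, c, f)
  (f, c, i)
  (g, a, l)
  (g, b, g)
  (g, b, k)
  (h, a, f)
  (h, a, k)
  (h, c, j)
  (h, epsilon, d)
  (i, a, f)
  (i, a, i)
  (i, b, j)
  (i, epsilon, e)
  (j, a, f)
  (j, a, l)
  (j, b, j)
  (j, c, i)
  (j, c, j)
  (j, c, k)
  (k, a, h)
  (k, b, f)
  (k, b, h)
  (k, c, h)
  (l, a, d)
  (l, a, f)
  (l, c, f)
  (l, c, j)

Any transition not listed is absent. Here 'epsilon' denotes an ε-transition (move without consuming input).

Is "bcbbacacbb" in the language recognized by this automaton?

Start: ε-closure({d}) = {d, j, l}.
Read 'b': {d, j, l} → {d, g, j, k, l}.
Read 'c': {d, g, j, k, l} → {d, e, f, h, i, j, k, l}.
Read 'b': {d, e, f, h, i, j, k, l} → {d, e, f, g, h, i, j, k, l}.
Read 'b': {d, e, f, g, h, i, j, k, l} → {d, e, f, g, h, i, j, k, l}.
Read 'a': {d, e, f, g, h, i, j, k, l} → {d, e, f, g, h, i, j, k, l}.
Read 'c': {d, e, f, g, h, i, j, k, l} → {d, e, f, h, i, j, k, l}.
Read 'a': {d, e, f, h, i, j, k, l} → {d, e, f, g, h, i, j, k, l}.
Read 'c': {d, e, f, g, h, i, j, k, l} → {d, e, f, h, i, j, k, l}.
Read 'b': {d, e, f, h, i, j, k, l} → {d, e, f, g, h, i, j, k, l}.
Read 'b': {d, e, f, g, h, i, j, k, l} → {d, e, f, g, h, i, j, k, l}.
The final set {d, e, f, g, h, i, j, k, l} contains the accepting states e, g, h.

Yes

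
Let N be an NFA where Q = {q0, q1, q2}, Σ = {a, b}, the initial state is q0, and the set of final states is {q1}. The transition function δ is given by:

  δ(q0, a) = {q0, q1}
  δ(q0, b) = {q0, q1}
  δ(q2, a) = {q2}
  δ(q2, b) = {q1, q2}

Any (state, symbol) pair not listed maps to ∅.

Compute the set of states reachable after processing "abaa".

{q0, q1}

Start in {q0}.
Read 'a': q0→{q0, q1}; now {q0, q1}.
Read 'b': q0→{q0, q1}, q1→∅; now {q0, q1}.
Read 'a': q0→{q0, q1}, q1→∅; now {q0, q1}.
Read 'a': q0→{q0, q1}, q1→∅; now {q0, q1}.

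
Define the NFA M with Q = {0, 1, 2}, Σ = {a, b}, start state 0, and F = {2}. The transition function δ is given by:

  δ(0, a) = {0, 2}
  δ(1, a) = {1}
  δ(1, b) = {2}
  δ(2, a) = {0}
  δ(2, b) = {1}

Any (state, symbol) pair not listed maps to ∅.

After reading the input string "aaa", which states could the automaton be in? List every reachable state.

Start in {0}.
Read 'a': 0→{0, 2}; now {0, 2}.
Read 'a': 0→{0, 2}, 2→{0}; now {0, 2}.
Read 'a': 0→{0, 2}, 2→{0}; now {0, 2}.

{0, 2}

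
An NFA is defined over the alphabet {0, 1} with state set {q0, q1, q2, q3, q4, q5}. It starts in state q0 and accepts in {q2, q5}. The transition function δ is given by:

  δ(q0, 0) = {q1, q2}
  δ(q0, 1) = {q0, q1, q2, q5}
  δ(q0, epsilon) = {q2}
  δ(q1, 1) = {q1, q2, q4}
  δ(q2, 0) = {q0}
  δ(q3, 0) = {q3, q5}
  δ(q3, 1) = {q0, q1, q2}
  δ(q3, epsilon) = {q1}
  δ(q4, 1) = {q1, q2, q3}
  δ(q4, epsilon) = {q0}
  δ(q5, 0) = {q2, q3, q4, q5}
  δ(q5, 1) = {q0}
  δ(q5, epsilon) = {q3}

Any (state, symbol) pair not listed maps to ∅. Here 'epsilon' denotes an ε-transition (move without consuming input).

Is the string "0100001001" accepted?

Yes

Start: ε-closure({q0}) = {q0, q2}.
Read '0': q0→{q1, q2}, q2→{q0}; now {q0, q1, q2}.
Read '1': q0→{q0, q1, q2, q5}, q1→{q1, q2, q4}, q2→∅; union {q0, q1, q2, q4, q5}; ε-closure = {q0, q1, q2, q3, q4, q5}.
Read '0': q0→{q1, q2}, q1→∅, q2→{q0}, q3→{q3, q5}, q4→∅, q5→{q2, q3, q4, q5}; now {q0, q1, q2, q3, q4, q5}.
Read '0': q0→{q1, q2}, q1→∅, q2→{q0}, q3→{q3, q5}, q4→∅, q5→{q2, q3, q4, q5}; now {q0, q1, q2, q3, q4, q5}.
Read '0': q0→{q1, q2}, q1→∅, q2→{q0}, q3→{q3, q5}, q4→∅, q5→{q2, q3, q4, q5}; now {q0, q1, q2, q3, q4, q5}.
Read '0': q0→{q1, q2}, q1→∅, q2→{q0}, q3→{q3, q5}, q4→∅, q5→{q2, q3, q4, q5}; now {q0, q1, q2, q3, q4, q5}.
Read '1': q0→{q0, q1, q2, q5}, q1→{q1, q2, q4}, q2→∅, q3→{q0, q1, q2}, q4→{q1, q2, q3}, q5→{q0}; now {q0, q1, q2, q3, q4, q5}.
Read '0': q0→{q1, q2}, q1→∅, q2→{q0}, q3→{q3, q5}, q4→∅, q5→{q2, q3, q4, q5}; now {q0, q1, q2, q3, q4, q5}.
Read '0': q0→{q1, q2}, q1→∅, q2→{q0}, q3→{q3, q5}, q4→∅, q5→{q2, q3, q4, q5}; now {q0, q1, q2, q3, q4, q5}.
Read '1': q0→{q0, q1, q2, q5}, q1→{q1, q2, q4}, q2→∅, q3→{q0, q1, q2}, q4→{q1, q2, q3}, q5→{q0}; now {q0, q1, q2, q3, q4, q5}.
The final set {q0, q1, q2, q3, q4, q5} contains the accepting states q2, q5.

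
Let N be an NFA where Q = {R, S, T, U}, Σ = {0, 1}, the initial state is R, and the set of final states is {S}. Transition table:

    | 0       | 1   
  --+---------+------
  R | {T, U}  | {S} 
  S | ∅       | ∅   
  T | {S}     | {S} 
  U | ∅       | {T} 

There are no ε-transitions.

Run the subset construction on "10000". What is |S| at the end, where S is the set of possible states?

Start in {R}.
Read '1': R→{S}; now {S}.
Read '0': S→∅; now ∅.
The set is empty and remains empty for the remaining 3 symbols.
That set has 0 states.

0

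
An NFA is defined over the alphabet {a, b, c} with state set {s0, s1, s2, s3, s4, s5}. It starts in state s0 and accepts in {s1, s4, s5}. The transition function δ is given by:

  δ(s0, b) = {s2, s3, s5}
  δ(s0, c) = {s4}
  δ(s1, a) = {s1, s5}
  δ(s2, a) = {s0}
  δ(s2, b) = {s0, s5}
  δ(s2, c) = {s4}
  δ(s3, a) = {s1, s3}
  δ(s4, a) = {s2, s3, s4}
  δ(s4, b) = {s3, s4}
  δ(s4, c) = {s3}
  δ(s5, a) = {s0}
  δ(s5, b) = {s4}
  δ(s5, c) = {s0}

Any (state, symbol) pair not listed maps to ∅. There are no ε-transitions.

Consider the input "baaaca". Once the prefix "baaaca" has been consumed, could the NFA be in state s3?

Start in {s0}.
Read 'b': s0→{s2, s3, s5}; now {s2, s3, s5}.
Read 'a': s2→{s0}, s3→{s1, s3}, s5→{s0}; now {s0, s1, s3}.
Read 'a': s0→∅, s1→{s1, s5}, s3→{s1, s3}; now {s1, s3, s5}.
Read 'a': s1→{s1, s5}, s3→{s1, s3}, s5→{s0}; now {s0, s1, s3, s5}.
Read 'c': s0→{s4}, s1→∅, s3→∅, s5→{s0}; now {s0, s4}.
Read 'a': s0→∅, s4→{s2, s3, s4}; now {s2, s3, s4}.
State s3 is in {s2, s3, s4}.

Yes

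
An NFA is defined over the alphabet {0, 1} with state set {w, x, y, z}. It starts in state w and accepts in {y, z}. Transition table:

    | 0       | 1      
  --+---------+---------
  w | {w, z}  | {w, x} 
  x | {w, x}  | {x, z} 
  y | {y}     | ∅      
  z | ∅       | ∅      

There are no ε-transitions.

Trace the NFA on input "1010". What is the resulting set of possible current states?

{w, x, z}

Start in {w}.
Read '1': w→{w, x}; now {w, x}.
Read '0': w→{w, z}, x→{w, x}; now {w, x, z}.
Read '1': w→{w, x}, x→{x, z}, z→∅; now {w, x, z}.
Read '0': w→{w, z}, x→{w, x}, z→∅; now {w, x, z}.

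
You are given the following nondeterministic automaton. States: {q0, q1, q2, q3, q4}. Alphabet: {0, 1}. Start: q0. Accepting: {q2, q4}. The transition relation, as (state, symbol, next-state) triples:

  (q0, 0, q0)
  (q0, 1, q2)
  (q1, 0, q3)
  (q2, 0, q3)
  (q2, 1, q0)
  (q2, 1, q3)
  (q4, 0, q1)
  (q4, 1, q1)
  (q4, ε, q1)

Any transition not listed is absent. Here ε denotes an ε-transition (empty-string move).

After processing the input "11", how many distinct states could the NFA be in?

2

Start in {q0}.
Read '1': q0→{q2}; now {q2}.
Read '1': q2→{q0, q3}; now {q0, q3}.
That set has 2 states.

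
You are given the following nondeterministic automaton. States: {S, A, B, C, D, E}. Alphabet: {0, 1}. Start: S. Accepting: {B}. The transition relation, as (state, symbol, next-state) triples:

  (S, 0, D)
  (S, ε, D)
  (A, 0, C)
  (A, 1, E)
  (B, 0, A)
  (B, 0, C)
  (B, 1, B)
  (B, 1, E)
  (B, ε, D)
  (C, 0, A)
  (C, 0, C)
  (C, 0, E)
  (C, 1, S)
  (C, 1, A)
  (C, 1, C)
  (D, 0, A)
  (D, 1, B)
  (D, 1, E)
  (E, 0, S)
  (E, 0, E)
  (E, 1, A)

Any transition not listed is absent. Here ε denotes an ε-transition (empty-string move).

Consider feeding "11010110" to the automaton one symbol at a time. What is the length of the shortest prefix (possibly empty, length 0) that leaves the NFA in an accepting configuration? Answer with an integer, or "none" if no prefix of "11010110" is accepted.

1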